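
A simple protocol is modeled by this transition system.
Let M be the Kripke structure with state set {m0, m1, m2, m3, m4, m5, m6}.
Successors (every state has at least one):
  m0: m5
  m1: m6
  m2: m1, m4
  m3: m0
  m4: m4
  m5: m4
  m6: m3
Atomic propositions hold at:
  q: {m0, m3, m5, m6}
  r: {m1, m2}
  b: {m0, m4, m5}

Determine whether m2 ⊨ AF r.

AF r: least fixpoint, start Z0 = {m1, m2}, add states with every successor in Z. Already a fixed point.
Sat(AF r) = {m1, m2}
m2 ∈ Sat(AF r) = {m1, m2}, so the formula holds at m2.

Yes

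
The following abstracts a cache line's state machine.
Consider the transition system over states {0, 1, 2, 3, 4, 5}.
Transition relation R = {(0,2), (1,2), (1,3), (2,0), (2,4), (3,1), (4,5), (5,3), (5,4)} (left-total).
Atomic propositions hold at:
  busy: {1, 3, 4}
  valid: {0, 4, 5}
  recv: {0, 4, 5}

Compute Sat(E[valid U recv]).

E[valid U recv]: least fixpoint, start Z0 = Sat(recv) = {0, 4, 5}, add states in Sat(valid) with some successor in Z. Already a fixed point.
Sat(E[valid U recv]) = {0, 4, 5}

{0, 4, 5}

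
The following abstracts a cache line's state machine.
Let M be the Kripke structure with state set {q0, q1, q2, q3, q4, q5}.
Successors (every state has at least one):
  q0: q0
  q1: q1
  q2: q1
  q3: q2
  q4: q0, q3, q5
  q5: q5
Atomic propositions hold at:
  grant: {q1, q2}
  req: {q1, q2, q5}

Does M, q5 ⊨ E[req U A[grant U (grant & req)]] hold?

Sat(grant & req) = {q1, q2}
A[grant U (grant & req)]: least fixpoint, start Z0 = Sat((grant & req)) = {q1, q2}, add states in Sat(grant) with every successor in Z. Already a fixed point.
Sat(A[grant U (grant & req)]) = {q1, q2}
E[req U A[grant U (grant & req)]]: least fixpoint, start Z0 = Sat(A[grant U (grant & req)]) = {q1, q2}, add states in Sat(req) with some successor in Z. Already a fixed point.
Sat(E[req U A[grant U (grant & req)]]) = {q1, q2}
q5 ∉ Sat(E[req U A[grant U (grant & req)]]) = {q1, q2}, so the formula does not hold at q5.

No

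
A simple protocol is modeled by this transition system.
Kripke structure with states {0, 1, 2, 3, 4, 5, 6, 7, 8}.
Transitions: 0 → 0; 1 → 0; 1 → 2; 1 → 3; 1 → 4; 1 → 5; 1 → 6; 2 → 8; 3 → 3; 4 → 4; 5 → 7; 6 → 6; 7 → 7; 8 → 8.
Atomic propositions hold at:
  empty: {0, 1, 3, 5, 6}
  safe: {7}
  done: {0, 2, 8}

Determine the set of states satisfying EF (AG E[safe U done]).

E[safe U done]: least fixpoint, start Z0 = Sat(done) = {0, 2, 8}, add states in Sat(safe) with some successor in Z. Already a fixed point.
Sat(E[safe U done]) = {0, 2, 8}
AG E[safe U done]: greatest fixpoint, start Z0 = {0, 2, 8}, keep only states in Sat with every successor in Z. Already a fixed point.
Sat(AG E[safe U done]) = {0, 2, 8}
EF (AG E[safe U done]): least fixpoint, start Z0 = {0, 2, 8}, add states with some successor in Z. Z1 = {0, 1, 2, 8}; fixed.
Sat(EF (AG E[safe U done])) = {0, 1, 2, 8}

{0, 1, 2, 8}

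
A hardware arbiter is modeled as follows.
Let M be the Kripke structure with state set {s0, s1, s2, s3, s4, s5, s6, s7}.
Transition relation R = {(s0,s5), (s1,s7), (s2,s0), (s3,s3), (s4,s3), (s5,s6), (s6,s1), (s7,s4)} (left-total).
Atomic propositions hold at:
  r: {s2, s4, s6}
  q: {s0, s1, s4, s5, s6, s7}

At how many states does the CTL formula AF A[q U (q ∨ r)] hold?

Sat(q ∨ r) = {s0, s1, s2, s4, s5, s6, s7}
A[q U (q ∨ r)]: least fixpoint, start Z0 = Sat((q ∨ r)) = {s0, s1, s2, s4, s5, s6, s7}, add states in Sat(q) with every successor in Z. Already a fixed point.
Sat(A[q U (q ∨ r)]) = {s0, s1, s2, s4, s5, s6, s7}
AF A[q U (q ∨ r)]: least fixpoint, start Z0 = {s0, s1, s2, s4, s5, s6, s7}, add states with every successor in Z. Already a fixed point.
Sat(AF A[q U (q ∨ r)]) = {s0, s1, s2, s4, s5, s6, s7}
|Sat(AF A[q U (q ∨ r)])| = |{s0, s1, s2, s4, s5, s6, s7}| = 7.

7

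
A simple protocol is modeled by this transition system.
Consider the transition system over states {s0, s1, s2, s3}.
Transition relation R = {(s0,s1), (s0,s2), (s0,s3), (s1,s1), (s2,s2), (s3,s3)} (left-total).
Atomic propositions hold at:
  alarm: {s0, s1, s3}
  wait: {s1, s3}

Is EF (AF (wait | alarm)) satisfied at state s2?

No

Sat(wait | alarm) = {s0, s1, s3}
AF (wait | alarm): least fixpoint, start Z0 = {s0, s1, s3}, add states with every successor in Z. Already a fixed point.
Sat(AF (wait | alarm)) = {s0, s1, s3}
EF (AF (wait | alarm)): least fixpoint, start Z0 = {s0, s1, s3}, add states with some successor in Z. Already a fixed point.
Sat(EF (AF (wait | alarm))) = {s0, s1, s3}
s2 ∉ Sat(EF (AF (wait | alarm))) = {s0, s1, s3}, so the formula does not hold at s2.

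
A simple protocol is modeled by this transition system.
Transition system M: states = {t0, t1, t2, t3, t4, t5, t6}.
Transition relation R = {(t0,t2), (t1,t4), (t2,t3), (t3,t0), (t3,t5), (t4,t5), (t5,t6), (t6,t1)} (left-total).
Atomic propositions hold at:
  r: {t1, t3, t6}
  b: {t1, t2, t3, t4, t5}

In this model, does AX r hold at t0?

Sat(AX r) = {s : every successor in {t1, t3, t6}} = {t2, t5, t6}
t0 ∉ Sat(AX r) = {t2, t5, t6}, so the formula does not hold at t0.

No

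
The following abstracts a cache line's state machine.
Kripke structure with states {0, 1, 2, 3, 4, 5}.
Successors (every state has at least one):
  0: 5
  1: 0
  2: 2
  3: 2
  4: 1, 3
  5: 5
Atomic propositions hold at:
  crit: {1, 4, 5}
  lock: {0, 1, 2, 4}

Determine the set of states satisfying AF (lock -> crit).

Sat(lock -> crit) = {1, 3, 4, 5}
AF (lock -> crit): least fixpoint, start Z0 = {1, 3, 4, 5}, add states with every successor in Z. Z1 = {0, 1, 3, 4, 5}; fixed.
Sat(AF (lock -> crit)) = {0, 1, 3, 4, 5}

{0, 1, 3, 4, 5}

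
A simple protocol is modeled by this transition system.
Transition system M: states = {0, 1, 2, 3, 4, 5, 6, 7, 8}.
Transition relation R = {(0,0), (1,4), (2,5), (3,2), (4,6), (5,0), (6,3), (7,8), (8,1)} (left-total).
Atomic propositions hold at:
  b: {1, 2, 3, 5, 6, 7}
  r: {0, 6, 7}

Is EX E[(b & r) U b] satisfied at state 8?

Yes

Sat(b & r) = {6, 7}
E[(b & r) U b]: least fixpoint, start Z0 = Sat(b) = {1, 2, 3, 5, 6, 7}, add states in Sat(b & r) with some successor in Z. Already a fixed point.
Sat(E[(b & r) U b]) = {1, 2, 3, 5, 6, 7}
Sat(EX E[(b & r) U b]) = {s : some successor in {1, 2, 3, 5, 6, 7}} = {2, 3, 4, 6, 8}
8 ∈ Sat(EX E[(b & r) U b]) = {2, 3, 4, 6, 8}, so the formula holds at 8.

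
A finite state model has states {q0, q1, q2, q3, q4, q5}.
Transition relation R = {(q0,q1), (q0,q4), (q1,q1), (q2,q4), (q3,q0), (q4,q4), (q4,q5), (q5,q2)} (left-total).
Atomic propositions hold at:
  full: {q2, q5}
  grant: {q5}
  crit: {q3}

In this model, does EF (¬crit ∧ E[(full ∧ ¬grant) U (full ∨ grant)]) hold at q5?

Sat(¬crit) = {q0, q1, q2, q4, q5}
Sat(¬grant) = {q0, q1, q2, q3, q4}
Sat(full ∧ ¬grant) = {q2}
Sat(full ∨ grant) = {q2, q5}
E[(full ∧ ¬grant) U (full ∨ grant)]: least fixpoint, start Z0 = Sat((full ∨ grant)) = {q2, q5}, add states in Sat(full ∧ ¬grant) with some successor in Z. Already a fixed point.
Sat(E[(full ∧ ¬grant) U (full ∨ grant)]) = {q2, q5}
Sat(¬crit ∧ E[(full ∧ ¬grant) U (full ∨ grant)]) = {q2, q5}
EF (¬crit ∧ E[(full ∧ ¬grant) U (full ∨ grant)]): least fixpoint, start Z0 = {q2, q5}, add states with some successor in Z. Z1 = {q2, q4, q5}; Z2 = {q0, q2, q4, q5}; Z3 = {q0, q2, q3, q4, q5}; fixed.
Sat(EF (¬crit ∧ E[(full ∧ ¬grant) U (full ∨ grant)])) = {q0, q2, q3, q4, q5}
q5 ∈ Sat(EF (¬crit ∧ E[(full ∧ ¬grant) U (full ∨ grant)])) = {q0, q2, q3, q4, q5}, so the formula holds at q5.

Yes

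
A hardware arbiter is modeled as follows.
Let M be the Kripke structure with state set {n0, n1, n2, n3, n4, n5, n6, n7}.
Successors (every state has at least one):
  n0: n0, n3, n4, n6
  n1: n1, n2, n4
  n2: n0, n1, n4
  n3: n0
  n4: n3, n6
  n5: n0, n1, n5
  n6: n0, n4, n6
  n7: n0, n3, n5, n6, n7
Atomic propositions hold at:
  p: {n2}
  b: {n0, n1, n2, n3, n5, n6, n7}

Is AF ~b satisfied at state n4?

Yes

Sat(~b) = {n4}
AF ~b: least fixpoint, start Z0 = {n4}, add states with every successor in Z. Already a fixed point.
Sat(AF ~b) = {n4}
n4 ∈ Sat(AF ~b) = {n4}, so the formula holds at n4.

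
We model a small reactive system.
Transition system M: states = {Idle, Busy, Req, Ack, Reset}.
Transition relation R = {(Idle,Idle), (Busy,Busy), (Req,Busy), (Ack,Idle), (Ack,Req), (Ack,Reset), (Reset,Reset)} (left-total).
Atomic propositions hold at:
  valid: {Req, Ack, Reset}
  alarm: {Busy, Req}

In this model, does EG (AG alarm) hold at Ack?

No

AG alarm: greatest fixpoint, start Z0 = {Busy, Req}, keep only states in Sat with every successor in Z. Already a fixed point.
Sat(AG alarm) = {Busy, Req}
EG (AG alarm): greatest fixpoint, start Z0 = {Busy, Req}, keep only states in Sat with some successor in Z. Already a fixed point.
Sat(EG (AG alarm)) = {Busy, Req}
Ack ∉ Sat(EG (AG alarm)) = {Busy, Req}, so the formula does not hold at Ack.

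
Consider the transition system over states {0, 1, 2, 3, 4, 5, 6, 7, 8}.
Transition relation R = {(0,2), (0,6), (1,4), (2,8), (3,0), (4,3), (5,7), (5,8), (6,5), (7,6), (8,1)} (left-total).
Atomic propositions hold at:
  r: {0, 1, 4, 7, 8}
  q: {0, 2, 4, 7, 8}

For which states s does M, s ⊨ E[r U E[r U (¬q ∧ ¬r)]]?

Sat(¬q) = {1, 3, 5, 6}
Sat(¬r) = {2, 3, 5, 6}
Sat(¬q ∧ ¬r) = {3, 5, 6}
E[r U (¬q ∧ ¬r)]: least fixpoint, start Z0 = Sat((¬q ∧ ¬r)) = {3, 5, 6}, add states in Sat(r) with some successor in Z. Z1 = {0, 3, 4, 5, 6, 7}; Z2 = {0, 1, 3, 4, 5, 6, 7}; Z3 = {0, 1, 3, 4, 5, 6, 7, 8}; fixed.
Sat(E[r U (¬q ∧ ¬r)]) = {0, 1, 3, 4, 5, 6, 7, 8}
E[r U E[r U (¬q ∧ ¬r)]]: least fixpoint, start Z0 = Sat(E[r U (¬q ∧ ¬r)]) = {0, 1, 3, 4, 5, 6, 7, 8}, add states in Sat(r) with some successor in Z. Already a fixed point.
Sat(E[r U E[r U (¬q ∧ ¬r)]]) = {0, 1, 3, 4, 5, 6, 7, 8}

{0, 1, 3, 4, 5, 6, 7, 8}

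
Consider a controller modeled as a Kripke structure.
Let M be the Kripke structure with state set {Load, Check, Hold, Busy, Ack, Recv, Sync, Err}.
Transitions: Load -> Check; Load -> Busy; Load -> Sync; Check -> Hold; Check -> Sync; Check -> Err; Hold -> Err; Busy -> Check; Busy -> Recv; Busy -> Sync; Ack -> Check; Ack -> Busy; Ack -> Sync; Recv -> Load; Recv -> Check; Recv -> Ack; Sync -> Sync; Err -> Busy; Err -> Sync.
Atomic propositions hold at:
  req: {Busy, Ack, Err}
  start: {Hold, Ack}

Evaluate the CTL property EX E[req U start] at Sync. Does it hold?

No

E[req U start]: least fixpoint, start Z0 = Sat(start) = {Hold, Ack}, add states in Sat(req) with some successor in Z. Already a fixed point.
Sat(E[req U start]) = {Hold, Ack}
Sat(EX E[req U start]) = {s : some successor in {Hold, Ack}} = {Check, Recv}
Sync ∉ Sat(EX E[req U start]) = {Check, Recv}, so the formula does not hold at Sync.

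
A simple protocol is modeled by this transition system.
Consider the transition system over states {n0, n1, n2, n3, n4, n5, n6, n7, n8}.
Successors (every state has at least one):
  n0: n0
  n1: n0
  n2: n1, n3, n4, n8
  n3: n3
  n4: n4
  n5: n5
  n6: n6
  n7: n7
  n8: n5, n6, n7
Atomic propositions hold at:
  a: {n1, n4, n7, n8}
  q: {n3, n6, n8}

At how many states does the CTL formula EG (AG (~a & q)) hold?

2

Sat(~a) = {n0, n2, n3, n5, n6}
Sat(~a & q) = {n3, n6}
AG (~a & q): greatest fixpoint, start Z0 = {n3, n6}, keep only states in Sat with every successor in Z. Already a fixed point.
Sat(AG (~a & q)) = {n3, n6}
EG (AG (~a & q)): greatest fixpoint, start Z0 = {n3, n6}, keep only states in Sat with some successor in Z. Already a fixed point.
Sat(EG (AG (~a & q))) = {n3, n6}
|Sat(EG (AG (~a & q)))| = |{n3, n6}| = 2.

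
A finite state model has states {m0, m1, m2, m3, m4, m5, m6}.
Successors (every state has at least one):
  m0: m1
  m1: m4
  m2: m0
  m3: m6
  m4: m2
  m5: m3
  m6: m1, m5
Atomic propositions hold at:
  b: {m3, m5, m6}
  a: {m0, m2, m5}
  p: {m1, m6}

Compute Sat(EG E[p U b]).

E[p U b]: least fixpoint, start Z0 = Sat(b) = {m3, m5, m6}, add states in Sat(p) with some successor in Z. Already a fixed point.
Sat(E[p U b]) = {m3, m5, m6}
EG E[p U b]: greatest fixpoint, start Z0 = {m3, m5, m6}, keep only states in Sat with some successor in Z. Already a fixed point.
Sat(EG E[p U b]) = {m3, m5, m6}

{m3, m5, m6}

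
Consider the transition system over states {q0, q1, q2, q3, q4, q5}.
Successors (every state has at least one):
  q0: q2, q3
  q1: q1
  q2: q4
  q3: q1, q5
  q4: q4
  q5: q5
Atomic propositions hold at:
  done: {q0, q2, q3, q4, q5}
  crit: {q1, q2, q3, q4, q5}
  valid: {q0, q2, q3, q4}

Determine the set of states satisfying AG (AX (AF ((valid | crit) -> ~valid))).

{q1, q3, q5}

Sat(valid | crit) = {q0, q1, q2, q3, q4, q5}
Sat(~valid) = {q1, q5}
Sat((valid | crit) -> ~valid) = {q1, q5}
AF ((valid | crit) -> ~valid): least fixpoint, start Z0 = {q1, q5}, add states with every successor in Z. Z1 = {q1, q3, q5}; fixed.
Sat(AF ((valid | crit) -> ~valid)) = {q1, q3, q5}
Sat(AX (AF ((valid | crit) -> ~valid))) = {s : every successor in {q1, q3, q5}} = {q1, q3, q5}
AG (AX (AF ((valid | crit) -> ~valid))): greatest fixpoint, start Z0 = {q1, q3, q5}, keep only states in Sat with every successor in Z. Already a fixed point.
Sat(AG (AX (AF ((valid | crit) -> ~valid)))) = {q1, q3, q5}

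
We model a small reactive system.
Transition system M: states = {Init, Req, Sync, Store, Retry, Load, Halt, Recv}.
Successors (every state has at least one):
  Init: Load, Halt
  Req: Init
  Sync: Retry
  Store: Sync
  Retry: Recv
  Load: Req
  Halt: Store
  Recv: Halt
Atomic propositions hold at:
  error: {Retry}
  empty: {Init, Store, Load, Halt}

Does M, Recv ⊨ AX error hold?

No

Sat(AX error) = {s : every successor in {Retry}} = {Sync}
Recv ∉ Sat(AX error) = {Sync}, so the formula does not hold at Recv.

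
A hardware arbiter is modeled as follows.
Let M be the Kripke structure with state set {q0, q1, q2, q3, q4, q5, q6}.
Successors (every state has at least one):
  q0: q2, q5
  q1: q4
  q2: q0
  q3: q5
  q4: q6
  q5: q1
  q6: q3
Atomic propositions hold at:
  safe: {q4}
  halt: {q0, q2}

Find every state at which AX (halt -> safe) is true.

{q1, q3, q4, q5, q6}

Sat(halt -> safe) = {q1, q3, q4, q5, q6}
Sat(AX (halt -> safe)) = {s : every successor in {q1, q3, q4, q5, q6}} = {q1, q3, q4, q5, q6}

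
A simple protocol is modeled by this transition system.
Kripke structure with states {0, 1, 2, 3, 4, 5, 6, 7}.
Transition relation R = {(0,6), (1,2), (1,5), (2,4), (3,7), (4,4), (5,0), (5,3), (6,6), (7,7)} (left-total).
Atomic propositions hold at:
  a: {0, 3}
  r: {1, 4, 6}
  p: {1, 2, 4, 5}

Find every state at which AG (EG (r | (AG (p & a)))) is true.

{4, 6}

Sat(p & a) = ∅
AG (p & a): greatest fixpoint, start Z0 = ∅, keep only states in Sat with every successor in Z. Already a fixed point.
Sat(AG (p & a)) = ∅
Sat(r | (AG (p & a))) = {1, 4, 6}
EG (r | (AG (p & a))): greatest fixpoint, start Z0 = {1, 4, 6}, keep only states in Sat with some successor in Z. Z1 = {4, 6}; fixed.
Sat(EG (r | (AG (p & a)))) = {4, 6}
AG (EG (r | (AG (p & a)))): greatest fixpoint, start Z0 = {4, 6}, keep only states in Sat with every successor in Z. Already a fixed point.
Sat(AG (EG (r | (AG (p & a))))) = {4, 6}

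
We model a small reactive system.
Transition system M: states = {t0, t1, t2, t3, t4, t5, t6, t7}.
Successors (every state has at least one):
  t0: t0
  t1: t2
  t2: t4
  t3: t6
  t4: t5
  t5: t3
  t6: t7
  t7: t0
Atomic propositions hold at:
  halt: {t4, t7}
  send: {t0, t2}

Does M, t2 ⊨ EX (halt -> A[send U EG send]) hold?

EG send: greatest fixpoint, start Z0 = {t0, t2}, keep only states in Sat with some successor in Z. Z1 = {t0}; fixed.
Sat(EG send) = {t0}
A[send U EG send]: least fixpoint, start Z0 = Sat(EG send) = {t0}, add states in Sat(send) with every successor in Z. Already a fixed point.
Sat(A[send U EG send]) = {t0}
Sat(halt -> A[send U EG send]) = {t0, t1, t2, t3, t5, t6}
Sat(EX (halt -> A[send U EG send])) = {s : some successor in {t0, t1, t2, t3, t5, t6}} = {t0, t1, t3, t4, t5, t7}
t2 ∉ Sat(EX (halt -> A[send U EG send])) = {t0, t1, t3, t4, t5, t7}, so the formula does not hold at t2.

No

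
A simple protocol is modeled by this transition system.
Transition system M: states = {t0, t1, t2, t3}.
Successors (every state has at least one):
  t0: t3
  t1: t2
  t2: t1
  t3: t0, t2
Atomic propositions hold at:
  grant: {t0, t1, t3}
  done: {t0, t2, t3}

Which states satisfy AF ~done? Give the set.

{t1, t2}

Sat(~done) = {t1}
AF ~done: least fixpoint, start Z0 = {t1}, add states with every successor in Z. Z1 = {t1, t2}; fixed.
Sat(AF ~done) = {t1, t2}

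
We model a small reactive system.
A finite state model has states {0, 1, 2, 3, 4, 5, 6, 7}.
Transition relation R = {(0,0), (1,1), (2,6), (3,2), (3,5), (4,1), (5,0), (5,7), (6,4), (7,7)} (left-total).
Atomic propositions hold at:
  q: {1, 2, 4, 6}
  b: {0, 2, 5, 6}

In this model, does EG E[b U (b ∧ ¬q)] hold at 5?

Sat(¬q) = {0, 3, 5, 7}
Sat(b ∧ ¬q) = {0, 5}
E[b U (b ∧ ¬q)]: least fixpoint, start Z0 = Sat((b ∧ ¬q)) = {0, 5}, add states in Sat(b) with some successor in Z. Already a fixed point.
Sat(E[b U (b ∧ ¬q)]) = {0, 5}
EG E[b U (b ∧ ¬q)]: greatest fixpoint, start Z0 = {0, 5}, keep only states in Sat with some successor in Z. Already a fixed point.
Sat(EG E[b U (b ∧ ¬q)]) = {0, 5}
5 ∈ Sat(EG E[b U (b ∧ ¬q)]) = {0, 5}, so the formula holds at 5.

Yes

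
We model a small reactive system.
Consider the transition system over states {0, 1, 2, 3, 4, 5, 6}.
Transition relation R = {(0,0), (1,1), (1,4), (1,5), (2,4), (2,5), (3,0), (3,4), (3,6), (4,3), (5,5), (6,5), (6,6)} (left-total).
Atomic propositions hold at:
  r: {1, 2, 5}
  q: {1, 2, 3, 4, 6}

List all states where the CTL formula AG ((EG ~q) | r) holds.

{0, 5}

Sat(~q) = {0, 5}
EG ~q: greatest fixpoint, start Z0 = {0, 5}, keep only states in Sat with some successor in Z. Already a fixed point.
Sat(EG ~q) = {0, 5}
Sat((EG ~q) | r) = {0, 1, 2, 5}
AG ((EG ~q) | r): greatest fixpoint, start Z0 = {0, 1, 2, 5}, keep only states in Sat with every successor in Z. Z1 = {0, 5}; fixed.
Sat(AG ((EG ~q) | r)) = {0, 5}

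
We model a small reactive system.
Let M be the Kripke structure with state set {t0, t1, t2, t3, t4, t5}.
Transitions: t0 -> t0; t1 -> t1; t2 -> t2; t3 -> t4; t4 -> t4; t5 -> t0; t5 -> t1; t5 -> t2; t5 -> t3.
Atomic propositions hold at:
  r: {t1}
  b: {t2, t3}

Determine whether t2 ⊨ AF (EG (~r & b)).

Sat(~r) = {t0, t2, t3, t4, t5}
Sat(~r & b) = {t2, t3}
EG (~r & b): greatest fixpoint, start Z0 = {t2, t3}, keep only states in Sat with some successor in Z. Z1 = {t2}; fixed.
Sat(EG (~r & b)) = {t2}
AF (EG (~r & b)): least fixpoint, start Z0 = {t2}, add states with every successor in Z. Already a fixed point.
Sat(AF (EG (~r & b))) = {t2}
t2 ∈ Sat(AF (EG (~r & b))) = {t2}, so the formula holds at t2.

Yes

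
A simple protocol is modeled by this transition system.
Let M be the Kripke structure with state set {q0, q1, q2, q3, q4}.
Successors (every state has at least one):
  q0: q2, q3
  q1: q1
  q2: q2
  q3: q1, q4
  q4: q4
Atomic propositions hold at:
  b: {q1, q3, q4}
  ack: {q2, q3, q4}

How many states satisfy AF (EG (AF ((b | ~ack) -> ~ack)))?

3

Sat(~ack) = {q0, q1}
Sat(b | ~ack) = {q0, q1, q3, q4}
Sat((b | ~ack) -> ~ack) = {q0, q1, q2}
AF ((b | ~ack) -> ~ack): least fixpoint, start Z0 = {q0, q1, q2}, add states with every successor in Z. Already a fixed point.
Sat(AF ((b | ~ack) -> ~ack)) = {q0, q1, q2}
EG (AF ((b | ~ack) -> ~ack)): greatest fixpoint, start Z0 = {q0, q1, q2}, keep only states in Sat with some successor in Z. Already a fixed point.
Sat(EG (AF ((b | ~ack) -> ~ack))) = {q0, q1, q2}
AF (EG (AF ((b | ~ack) -> ~ack))): least fixpoint, start Z0 = {q0, q1, q2}, add states with every successor in Z. Already a fixed point.
Sat(AF (EG (AF ((b | ~ack) -> ~ack)))) = {q0, q1, q2}
|Sat(AF (EG (AF ((b | ~ack) -> ~ack))))| = |{q0, q1, q2}| = 3.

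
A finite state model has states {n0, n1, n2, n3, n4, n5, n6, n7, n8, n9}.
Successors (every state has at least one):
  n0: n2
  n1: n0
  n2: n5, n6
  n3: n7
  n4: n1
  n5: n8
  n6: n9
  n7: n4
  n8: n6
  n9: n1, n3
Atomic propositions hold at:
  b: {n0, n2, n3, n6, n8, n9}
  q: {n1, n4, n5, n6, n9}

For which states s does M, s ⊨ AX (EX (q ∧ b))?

Sat(q ∧ b) = {n6, n9}
Sat(EX (q ∧ b)) = {s : some successor in {n6, n9}} = {n2, n6, n8}
Sat(AX (EX (q ∧ b))) = {s : every successor in {n2, n6, n8}} = {n0, n5, n8}

{n0, n5, n8}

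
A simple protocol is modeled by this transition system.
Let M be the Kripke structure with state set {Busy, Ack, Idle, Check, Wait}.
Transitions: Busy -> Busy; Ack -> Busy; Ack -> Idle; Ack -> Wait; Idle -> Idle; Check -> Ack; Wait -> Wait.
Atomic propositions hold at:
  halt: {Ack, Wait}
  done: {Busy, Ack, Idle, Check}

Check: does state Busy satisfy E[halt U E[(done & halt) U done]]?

Yes

Sat(done & halt) = {Ack}
E[(done & halt) U done]: least fixpoint, start Z0 = Sat(done) = {Busy, Ack, Idle, Check}, add states in Sat(done & halt) with some successor in Z. Already a fixed point.
Sat(E[(done & halt) U done]) = {Busy, Ack, Idle, Check}
E[halt U E[(done & halt) U done]]: least fixpoint, start Z0 = Sat(E[(done & halt) U done]) = {Busy, Ack, Idle, Check}, add states in Sat(halt) with some successor in Z. Already a fixed point.
Sat(E[halt U E[(done & halt) U done]]) = {Busy, Ack, Idle, Check}
Busy ∈ Sat(E[halt U E[(done & halt) U done]]) = {Busy, Ack, Idle, Check}, so the formula holds at Busy.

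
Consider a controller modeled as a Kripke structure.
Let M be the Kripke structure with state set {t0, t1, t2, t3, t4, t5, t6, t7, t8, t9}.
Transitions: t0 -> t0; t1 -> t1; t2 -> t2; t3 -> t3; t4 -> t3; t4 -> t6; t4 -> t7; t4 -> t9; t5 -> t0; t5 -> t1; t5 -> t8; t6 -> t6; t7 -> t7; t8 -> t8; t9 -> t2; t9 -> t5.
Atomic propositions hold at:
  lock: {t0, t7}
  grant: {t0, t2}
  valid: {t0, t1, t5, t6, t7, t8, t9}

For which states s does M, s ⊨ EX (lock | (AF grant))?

{t0, t2, t4, t5, t7, t9}

AF grant: least fixpoint, start Z0 = {t0, t2}, add states with every successor in Z. Already a fixed point.
Sat(AF grant) = {t0, t2}
Sat(lock | (AF grant)) = {t0, t2, t7}
Sat(EX (lock | (AF grant))) = {s : some successor in {t0, t2, t7}} = {t0, t2, t4, t5, t7, t9}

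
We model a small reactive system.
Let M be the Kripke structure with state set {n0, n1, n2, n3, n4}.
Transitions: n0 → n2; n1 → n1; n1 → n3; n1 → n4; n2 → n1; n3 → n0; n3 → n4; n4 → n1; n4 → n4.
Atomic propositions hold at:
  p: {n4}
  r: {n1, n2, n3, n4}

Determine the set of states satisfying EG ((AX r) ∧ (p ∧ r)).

{n4}

Sat(AX r) = {s : every successor in {n1, n2, n3, n4}} = {n0, n1, n2, n4}
Sat(p ∧ r) = {n4}
Sat((AX r) ∧ (p ∧ r)) = {n4}
EG ((AX r) ∧ (p ∧ r)): greatest fixpoint, start Z0 = {n4}, keep only states in Sat with some successor in Z. Already a fixed point.
Sat(EG ((AX r) ∧ (p ∧ r))) = {n4}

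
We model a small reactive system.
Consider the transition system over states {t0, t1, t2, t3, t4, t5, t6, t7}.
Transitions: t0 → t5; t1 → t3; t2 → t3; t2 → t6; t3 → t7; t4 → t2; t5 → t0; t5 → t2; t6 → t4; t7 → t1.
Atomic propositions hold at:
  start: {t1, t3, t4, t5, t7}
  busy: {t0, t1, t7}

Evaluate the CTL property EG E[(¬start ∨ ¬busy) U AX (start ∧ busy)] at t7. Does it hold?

No

Sat(¬start) = {t0, t2, t6}
Sat(¬busy) = {t2, t3, t4, t5, t6}
Sat(¬start ∨ ¬busy) = {t0, t2, t3, t4, t5, t6}
Sat(start ∧ busy) = {t1, t7}
Sat(AX (start ∧ busy)) = {s : every successor in {t1, t7}} = {t3, t7}
E[(¬start ∨ ¬busy) U AX (start ∧ busy)]: least fixpoint, start Z0 = Sat(AX (start ∧ busy)) = {t3, t7}, add states in Sat(¬start ∨ ¬busy) with some successor in Z. Z1 = {t2, t3, t7}; Z2 = {t2, t3, t4, t5, t7}; Z3 = {t0, t2, t3, t4, t5, t6, t7}; fixed.
Sat(E[(¬start ∨ ¬busy) U AX (start ∧ busy)]) = {t0, t2, t3, t4, t5, t6, t7}
EG E[(¬start ∨ ¬busy) U AX (start ∧ busy)]: greatest fixpoint, start Z0 = {t0, t2, t3, t4, t5, t6, t7}, keep only states in Sat with some successor in Z. Z1 = {t0, t2, t3, t4, t5, t6}; Z2 = {t0, t2, t4, t5, t6}; fixed.
Sat(EG E[(¬start ∨ ¬busy) U AX (start ∧ busy)]) = {t0, t2, t4, t5, t6}
t7 ∉ Sat(EG E[(¬start ∨ ¬busy) U AX (start ∧ busy)]) = {t0, t2, t4, t5, t6}, so the formula does not hold at t7.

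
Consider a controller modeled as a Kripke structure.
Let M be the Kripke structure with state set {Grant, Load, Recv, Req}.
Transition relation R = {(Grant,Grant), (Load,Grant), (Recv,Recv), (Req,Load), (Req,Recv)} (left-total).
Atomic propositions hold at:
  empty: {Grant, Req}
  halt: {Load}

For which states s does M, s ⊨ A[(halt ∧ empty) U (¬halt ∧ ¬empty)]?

{Recv}

Sat(halt ∧ empty) = ∅
Sat(¬halt) = {Grant, Recv, Req}
Sat(¬empty) = {Load, Recv}
Sat(¬halt ∧ ¬empty) = {Recv}
A[(halt ∧ empty) U (¬halt ∧ ¬empty)]: least fixpoint, start Z0 = Sat((¬halt ∧ ¬empty)) = {Recv}, add states in Sat(halt ∧ empty) with every successor in Z. Already a fixed point.
Sat(A[(halt ∧ empty) U (¬halt ∧ ¬empty)]) = {Recv}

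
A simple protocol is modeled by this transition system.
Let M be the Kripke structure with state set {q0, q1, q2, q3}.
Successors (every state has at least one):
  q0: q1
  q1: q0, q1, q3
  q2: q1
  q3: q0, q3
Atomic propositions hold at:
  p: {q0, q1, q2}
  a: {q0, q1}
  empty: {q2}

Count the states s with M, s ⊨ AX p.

2

Sat(AX p) = {s : every successor in {q0, q1, q2}} = {q0, q2}
|Sat(AX p)| = |{q0, q2}| = 2.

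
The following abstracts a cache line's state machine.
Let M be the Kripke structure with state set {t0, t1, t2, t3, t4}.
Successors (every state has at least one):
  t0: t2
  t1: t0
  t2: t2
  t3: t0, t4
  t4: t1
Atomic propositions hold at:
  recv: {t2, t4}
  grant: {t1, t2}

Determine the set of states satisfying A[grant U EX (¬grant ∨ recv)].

Sat(¬grant) = {t0, t3, t4}
Sat(¬grant ∨ recv) = {t0, t2, t3, t4}
Sat(EX (¬grant ∨ recv)) = {s : some successor in {t0, t2, t3, t4}} = {t0, t1, t2, t3}
A[grant U EX (¬grant ∨ recv)]: least fixpoint, start Z0 = Sat(EX (¬grant ∨ recv)) = {t0, t1, t2, t3}, add states in Sat(grant) with every successor in Z. Already a fixed point.
Sat(A[grant U EX (¬grant ∨ recv)]) = {t0, t1, t2, t3}

{t0, t1, t2, t3}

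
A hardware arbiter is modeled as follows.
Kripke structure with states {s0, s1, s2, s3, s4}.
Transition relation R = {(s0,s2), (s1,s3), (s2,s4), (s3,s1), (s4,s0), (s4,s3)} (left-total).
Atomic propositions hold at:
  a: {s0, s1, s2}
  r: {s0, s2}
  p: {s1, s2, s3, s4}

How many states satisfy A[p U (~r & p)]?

Sat(~r) = {s1, s3, s4}
Sat(~r & p) = {s1, s3, s4}
A[p U (~r & p)]: least fixpoint, start Z0 = Sat((~r & p)) = {s1, s3, s4}, add states in Sat(p) with every successor in Z. Z1 = {s1, s2, s3, s4}; fixed.
Sat(A[p U (~r & p)]) = {s1, s2, s3, s4}
|Sat(A[p U (~r & p)])| = |{s1, s2, s3, s4}| = 4.

4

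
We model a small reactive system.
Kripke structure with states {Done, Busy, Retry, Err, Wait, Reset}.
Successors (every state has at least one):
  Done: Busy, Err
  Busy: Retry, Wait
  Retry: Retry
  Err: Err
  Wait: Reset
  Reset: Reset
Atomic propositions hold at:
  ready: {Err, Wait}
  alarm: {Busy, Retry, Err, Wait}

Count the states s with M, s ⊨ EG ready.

EG ready: greatest fixpoint, start Z0 = {Err, Wait}, keep only states in Sat with some successor in Z. Z1 = {Err}; fixed.
Sat(EG ready) = {Err}
|Sat(EG ready)| = |{Err}| = 1.

1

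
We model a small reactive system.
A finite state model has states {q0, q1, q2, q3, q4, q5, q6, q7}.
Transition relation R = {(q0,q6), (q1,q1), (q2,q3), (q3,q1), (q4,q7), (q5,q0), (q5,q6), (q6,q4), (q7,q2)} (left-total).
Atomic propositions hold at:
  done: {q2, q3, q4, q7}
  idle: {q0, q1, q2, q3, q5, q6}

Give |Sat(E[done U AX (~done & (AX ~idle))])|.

Sat(~done) = {q0, q1, q5, q6}
Sat(~idle) = {q4, q7}
Sat(AX ~idle) = {s : every successor in {q4, q7}} = {q4, q6}
Sat(~done & (AX ~idle)) = {q6}
Sat(AX (~done & (AX ~idle))) = {s : every successor in {q6}} = {q0}
E[done U AX (~done & (AX ~idle))]: least fixpoint, start Z0 = Sat(AX (~done & (AX ~idle))) = {q0}, add states in Sat(done) with some successor in Z. Already a fixed point.
Sat(E[done U AX (~done & (AX ~idle))]) = {q0}
|Sat(E[done U AX (~done & (AX ~idle))])| = |{q0}| = 1.

1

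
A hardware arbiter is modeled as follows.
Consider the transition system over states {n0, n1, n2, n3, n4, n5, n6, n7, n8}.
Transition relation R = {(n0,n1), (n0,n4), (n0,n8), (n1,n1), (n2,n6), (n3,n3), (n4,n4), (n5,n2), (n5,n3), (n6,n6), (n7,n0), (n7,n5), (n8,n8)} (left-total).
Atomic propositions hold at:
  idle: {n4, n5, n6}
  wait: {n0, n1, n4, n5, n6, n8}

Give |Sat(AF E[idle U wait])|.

8

E[idle U wait]: least fixpoint, start Z0 = Sat(wait) = {n0, n1, n4, n5, n6, n8}, add states in Sat(idle) with some successor in Z. Already a fixed point.
Sat(E[idle U wait]) = {n0, n1, n4, n5, n6, n8}
AF E[idle U wait]: least fixpoint, start Z0 = {n0, n1, n4, n5, n6, n8}, add states with every successor in Z. Z1 = {n0, n1, n2, n4, n5, n6, n7, n8}; fixed.
Sat(AF E[idle U wait]) = {n0, n1, n2, n4, n5, n6, n7, n8}
|Sat(AF E[idle U wait])| = |{n0, n1, n2, n4, n5, n6, n7, n8}| = 8.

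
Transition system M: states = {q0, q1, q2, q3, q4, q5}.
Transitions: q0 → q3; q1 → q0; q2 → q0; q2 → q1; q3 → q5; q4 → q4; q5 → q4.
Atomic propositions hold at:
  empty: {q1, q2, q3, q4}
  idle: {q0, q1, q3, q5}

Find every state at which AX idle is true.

{q0, q1, q2, q3}

Sat(AX idle) = {s : every successor in {q0, q1, q3, q5}} = {q0, q1, q2, q3}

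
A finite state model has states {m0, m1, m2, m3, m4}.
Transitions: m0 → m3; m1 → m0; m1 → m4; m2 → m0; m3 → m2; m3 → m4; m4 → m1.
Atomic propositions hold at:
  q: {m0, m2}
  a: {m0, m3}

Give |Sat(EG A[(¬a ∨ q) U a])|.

3

Sat(¬a) = {m1, m2, m4}
Sat(¬a ∨ q) = {m0, m1, m2, m4}
A[(¬a ∨ q) U a]: least fixpoint, start Z0 = Sat(a) = {m0, m3}, add states in Sat(¬a ∨ q) with every successor in Z. Z1 = {m0, m2, m3}; fixed.
Sat(A[(¬a ∨ q) U a]) = {m0, m2, m3}
EG A[(¬a ∨ q) U a]: greatest fixpoint, start Z0 = {m0, m2, m3}, keep only states in Sat with some successor in Z. Already a fixed point.
Sat(EG A[(¬a ∨ q) U a]) = {m0, m2, m3}
|Sat(EG A[(¬a ∨ q) U a])| = |{m0, m2, m3}| = 3.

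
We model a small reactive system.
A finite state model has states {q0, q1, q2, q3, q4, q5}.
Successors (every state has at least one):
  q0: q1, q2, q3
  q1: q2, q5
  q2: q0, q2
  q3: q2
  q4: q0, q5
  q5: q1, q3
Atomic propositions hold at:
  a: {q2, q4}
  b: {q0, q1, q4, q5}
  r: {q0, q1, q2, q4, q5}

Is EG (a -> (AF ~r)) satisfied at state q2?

Sat(~r) = {q3}
AF ~r: least fixpoint, start Z0 = {q3}, add states with every successor in Z. Already a fixed point.
Sat(AF ~r) = {q3}
Sat(a -> (AF ~r)) = {q0, q1, q3, q5}
EG (a -> (AF ~r)): greatest fixpoint, start Z0 = {q0, q1, q3, q5}, keep only states in Sat with some successor in Z. Z1 = {q0, q1, q5}; fixed.
Sat(EG (a -> (AF ~r))) = {q0, q1, q5}
q2 ∉ Sat(EG (a -> (AF ~r))) = {q0, q1, q5}, so the formula does not hold at q2.

No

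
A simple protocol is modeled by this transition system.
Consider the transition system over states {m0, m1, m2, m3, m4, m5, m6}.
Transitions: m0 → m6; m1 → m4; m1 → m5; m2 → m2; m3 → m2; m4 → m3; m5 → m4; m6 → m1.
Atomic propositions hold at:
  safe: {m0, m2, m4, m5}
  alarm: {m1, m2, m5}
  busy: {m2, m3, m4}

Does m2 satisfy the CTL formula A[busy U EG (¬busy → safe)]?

Yes

Sat(¬busy) = {m0, m1, m5, m6}
Sat(¬busy → safe) = {m0, m2, m3, m4, m5}
EG (¬busy → safe): greatest fixpoint, start Z0 = {m0, m2, m3, m4, m5}, keep only states in Sat with some successor in Z. Z1 = {m2, m3, m4, m5}; fixed.
Sat(EG (¬busy → safe)) = {m2, m3, m4, m5}
A[busy U EG (¬busy → safe)]: least fixpoint, start Z0 = Sat(EG (¬busy → safe)) = {m2, m3, m4, m5}, add states in Sat(busy) with every successor in Z. Already a fixed point.
Sat(A[busy U EG (¬busy → safe)]) = {m2, m3, m4, m5}
m2 ∈ Sat(A[busy U EG (¬busy → safe)]) = {m2, m3, m4, m5}, so the formula holds at m2.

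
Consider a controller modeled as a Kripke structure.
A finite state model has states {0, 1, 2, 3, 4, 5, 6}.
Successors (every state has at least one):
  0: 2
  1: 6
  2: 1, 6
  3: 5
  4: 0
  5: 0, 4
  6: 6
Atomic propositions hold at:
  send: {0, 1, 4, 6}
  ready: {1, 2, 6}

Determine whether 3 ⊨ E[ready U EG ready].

No

EG ready: greatest fixpoint, start Z0 = {1, 2, 6}, keep only states in Sat with some successor in Z. Already a fixed point.
Sat(EG ready) = {1, 2, 6}
E[ready U EG ready]: least fixpoint, start Z0 = Sat(EG ready) = {1, 2, 6}, add states in Sat(ready) with some successor in Z. Already a fixed point.
Sat(E[ready U EG ready]) = {1, 2, 6}
3 ∉ Sat(E[ready U EG ready]) = {1, 2, 6}, so the formula does not hold at 3.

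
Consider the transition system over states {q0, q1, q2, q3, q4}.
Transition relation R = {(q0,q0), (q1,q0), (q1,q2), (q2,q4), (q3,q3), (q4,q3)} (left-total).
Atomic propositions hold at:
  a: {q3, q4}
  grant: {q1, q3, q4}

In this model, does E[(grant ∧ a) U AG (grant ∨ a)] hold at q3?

Sat(grant ∧ a) = {q3, q4}
Sat(grant ∨ a) = {q1, q3, q4}
AG (grant ∨ a): greatest fixpoint, start Z0 = {q1, q3, q4}, keep only states in Sat with every successor in Z. Z1 = {q3, q4}; fixed.
Sat(AG (grant ∨ a)) = {q3, q4}
E[(grant ∧ a) U AG (grant ∨ a)]: least fixpoint, start Z0 = Sat(AG (grant ∨ a)) = {q3, q4}, add states in Sat(grant ∧ a) with some successor in Z. Already a fixed point.
Sat(E[(grant ∧ a) U AG (grant ∨ a)]) = {q3, q4}
q3 ∈ Sat(E[(grant ∧ a) U AG (grant ∨ a)]) = {q3, q4}, so the formula holds at q3.

Yes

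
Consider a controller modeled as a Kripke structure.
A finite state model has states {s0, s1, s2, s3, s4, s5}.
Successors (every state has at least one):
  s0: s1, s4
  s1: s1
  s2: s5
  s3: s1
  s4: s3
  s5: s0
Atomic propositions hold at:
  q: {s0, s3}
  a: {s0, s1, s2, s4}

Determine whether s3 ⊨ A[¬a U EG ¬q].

Yes

Sat(¬a) = {s3, s5}
Sat(¬q) = {s1, s2, s4, s5}
EG ¬q: greatest fixpoint, start Z0 = {s1, s2, s4, s5}, keep only states in Sat with some successor in Z. Z1 = {s1, s2}; Z2 = {s1}; fixed.
Sat(EG ¬q) = {s1}
A[¬a U EG ¬q]: least fixpoint, start Z0 = Sat(EG ¬q) = {s1}, add states in Sat(¬a) with every successor in Z. Z1 = {s1, s3}; fixed.
Sat(A[¬a U EG ¬q]) = {s1, s3}
s3 ∈ Sat(A[¬a U EG ¬q]) = {s1, s3}, so the formula holds at s3.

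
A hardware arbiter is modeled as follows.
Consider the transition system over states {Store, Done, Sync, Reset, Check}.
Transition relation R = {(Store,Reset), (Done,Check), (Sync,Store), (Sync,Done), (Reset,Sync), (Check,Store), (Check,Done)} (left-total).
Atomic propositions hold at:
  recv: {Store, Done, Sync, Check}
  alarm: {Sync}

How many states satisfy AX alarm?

Sat(AX alarm) = {s : every successor in {Sync}} = {Reset}
|Sat(AX alarm)| = |{Reset}| = 1.

1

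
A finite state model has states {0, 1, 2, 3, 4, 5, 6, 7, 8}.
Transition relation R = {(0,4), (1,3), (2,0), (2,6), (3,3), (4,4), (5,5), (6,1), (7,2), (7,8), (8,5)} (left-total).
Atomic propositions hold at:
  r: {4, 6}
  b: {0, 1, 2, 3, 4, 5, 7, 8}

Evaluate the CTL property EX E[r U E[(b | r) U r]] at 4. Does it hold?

Sat(b | r) = {0, 1, 2, 3, 4, 5, 6, 7, 8}
E[(b | r) U r]: least fixpoint, start Z0 = Sat(r) = {4, 6}, add states in Sat(b | r) with some successor in Z. Z1 = {0, 2, 4, 6}; Z2 = {0, 2, 4, 6, 7}; fixed.
Sat(E[(b | r) U r]) = {0, 2, 4, 6, 7}
E[r U E[(b | r) U r]]: least fixpoint, start Z0 = Sat(E[(b | r) U r]) = {0, 2, 4, 6, 7}, add states in Sat(r) with some successor in Z. Already a fixed point.
Sat(E[r U E[(b | r) U r]]) = {0, 2, 4, 6, 7}
Sat(EX E[r U E[(b | r) U r]]) = {s : some successor in {0, 2, 4, 6, 7}} = {0, 2, 4, 7}
4 ∈ Sat(EX E[r U E[(b | r) U r]]) = {0, 2, 4, 7}, so the formula holds at 4.

Yes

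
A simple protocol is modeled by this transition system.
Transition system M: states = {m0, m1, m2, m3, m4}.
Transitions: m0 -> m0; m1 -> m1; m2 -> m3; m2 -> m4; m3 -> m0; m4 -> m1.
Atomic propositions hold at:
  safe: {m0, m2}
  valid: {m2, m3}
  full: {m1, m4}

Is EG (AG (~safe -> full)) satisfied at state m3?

Sat(~safe) = {m1, m3, m4}
Sat(~safe -> full) = {m0, m1, m2, m4}
AG (~safe -> full): greatest fixpoint, start Z0 = {m0, m1, m2, m4}, keep only states in Sat with every successor in Z. Z1 = {m0, m1, m4}; fixed.
Sat(AG (~safe -> full)) = {m0, m1, m4}
EG (AG (~safe -> full)): greatest fixpoint, start Z0 = {m0, m1, m4}, keep only states in Sat with some successor in Z. Already a fixed point.
Sat(EG (AG (~safe -> full))) = {m0, m1, m4}
m3 ∉ Sat(EG (AG (~safe -> full))) = {m0, m1, m4}, so the formula does not hold at m3.

No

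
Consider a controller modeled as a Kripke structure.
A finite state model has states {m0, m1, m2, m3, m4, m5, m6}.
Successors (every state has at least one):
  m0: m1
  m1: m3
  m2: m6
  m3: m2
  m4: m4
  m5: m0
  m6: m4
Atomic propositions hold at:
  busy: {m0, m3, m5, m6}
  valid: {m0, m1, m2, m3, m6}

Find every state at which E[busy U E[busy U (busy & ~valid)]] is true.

{m5}

Sat(~valid) = {m4, m5}
Sat(busy & ~valid) = {m5}
E[busy U (busy & ~valid)]: least fixpoint, start Z0 = Sat((busy & ~valid)) = {m5}, add states in Sat(busy) with some successor in Z. Already a fixed point.
Sat(E[busy U (busy & ~valid)]) = {m5}
E[busy U E[busy U (busy & ~valid)]]: least fixpoint, start Z0 = Sat(E[busy U (busy & ~valid)]) = {m5}, add states in Sat(busy) with some successor in Z. Already a fixed point.
Sat(E[busy U E[busy U (busy & ~valid)]]) = {m5}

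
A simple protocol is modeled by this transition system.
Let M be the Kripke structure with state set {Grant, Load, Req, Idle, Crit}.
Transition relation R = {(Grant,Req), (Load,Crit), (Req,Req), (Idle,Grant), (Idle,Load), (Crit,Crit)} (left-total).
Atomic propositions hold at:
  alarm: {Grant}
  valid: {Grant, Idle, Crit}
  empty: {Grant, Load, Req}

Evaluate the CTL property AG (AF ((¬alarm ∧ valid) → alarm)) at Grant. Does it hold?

Sat(¬alarm) = {Load, Req, Idle, Crit}
Sat(¬alarm ∧ valid) = {Idle, Crit}
Sat((¬alarm ∧ valid) → alarm) = {Grant, Load, Req}
AF ((¬alarm ∧ valid) → alarm): least fixpoint, start Z0 = {Grant, Load, Req}, add states with every successor in Z. Z1 = {Grant, Load, Req, Idle}; fixed.
Sat(AF ((¬alarm ∧ valid) → alarm)) = {Grant, Load, Req, Idle}
AG (AF ((¬alarm ∧ valid) → alarm)): greatest fixpoint, start Z0 = {Grant, Load, Req, Idle}, keep only states in Sat with every successor in Z. Z1 = {Grant, Req, Idle}; Z2 = {Grant, Req}; fixed.
Sat(AG (AF ((¬alarm ∧ valid) → alarm))) = {Grant, Req}
Grant ∈ Sat(AG (AF ((¬alarm ∧ valid) → alarm))) = {Grant, Req}, so the formula holds at Grant.

Yes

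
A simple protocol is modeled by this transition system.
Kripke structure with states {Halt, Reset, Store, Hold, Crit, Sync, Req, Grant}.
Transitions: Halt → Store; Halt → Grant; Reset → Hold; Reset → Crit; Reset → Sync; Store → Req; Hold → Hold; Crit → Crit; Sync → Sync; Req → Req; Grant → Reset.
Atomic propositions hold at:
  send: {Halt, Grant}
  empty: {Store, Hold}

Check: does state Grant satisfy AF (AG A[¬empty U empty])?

Sat(¬empty) = {Halt, Reset, Crit, Sync, Req, Grant}
A[¬empty U empty]: least fixpoint, start Z0 = Sat(empty) = {Store, Hold}, add states in Sat(¬empty) with every successor in Z. Already a fixed point.
Sat(A[¬empty U empty]) = {Store, Hold}
AG A[¬empty U empty]: greatest fixpoint, start Z0 = {Store, Hold}, keep only states in Sat with every successor in Z. Z1 = {Hold}; fixed.
Sat(AG A[¬empty U empty]) = {Hold}
AF (AG A[¬empty U empty]): least fixpoint, start Z0 = {Hold}, add states with every successor in Z. Already a fixed point.
Sat(AF (AG A[¬empty U empty])) = {Hold}
Grant ∉ Sat(AF (AG A[¬empty U empty])) = {Hold}, so the formula does not hold at Grant.

No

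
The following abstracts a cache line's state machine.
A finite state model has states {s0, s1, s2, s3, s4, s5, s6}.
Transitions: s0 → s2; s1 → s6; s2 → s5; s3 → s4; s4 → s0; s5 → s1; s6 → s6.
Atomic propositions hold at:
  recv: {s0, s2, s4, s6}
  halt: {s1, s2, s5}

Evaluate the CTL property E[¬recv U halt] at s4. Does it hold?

No

Sat(¬recv) = {s1, s3, s5}
E[¬recv U halt]: least fixpoint, start Z0 = Sat(halt) = {s1, s2, s5}, add states in Sat(¬recv) with some successor in Z. Already a fixed point.
Sat(E[¬recv U halt]) = {s1, s2, s5}
s4 ∉ Sat(E[¬recv U halt]) = {s1, s2, s5}, so the formula does not hold at s4.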